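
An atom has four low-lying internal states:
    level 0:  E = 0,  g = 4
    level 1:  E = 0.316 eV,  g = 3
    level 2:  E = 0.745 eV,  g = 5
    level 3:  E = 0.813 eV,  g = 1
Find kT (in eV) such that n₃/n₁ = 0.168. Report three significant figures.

n₃/n₁ = (g₃/g₁) exp[−(E₃−E₁)/kT] = 0.168.
⇒ (E₃−E₁)/kT = ln((1/3)/0.168) = ln(1.9841) = 0.68517.
kT = 0.497 eV / 0.68517 = 0.725 eV.

0.725 eV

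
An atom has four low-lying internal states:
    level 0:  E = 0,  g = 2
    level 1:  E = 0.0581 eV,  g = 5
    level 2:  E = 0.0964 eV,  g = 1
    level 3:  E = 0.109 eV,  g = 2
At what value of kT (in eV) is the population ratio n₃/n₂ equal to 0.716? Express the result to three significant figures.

n₃/n₂ = (g₃/g₂) exp[−(E₃−E₂)/kT] = 0.716.
⇒ (E₃−E₂)/kT = ln((2/1)/0.716) = ln(2.7933) = 1.0272.
kT = 0.0126 eV / 1.0272 = 0.0123 eV.

0.0123 eV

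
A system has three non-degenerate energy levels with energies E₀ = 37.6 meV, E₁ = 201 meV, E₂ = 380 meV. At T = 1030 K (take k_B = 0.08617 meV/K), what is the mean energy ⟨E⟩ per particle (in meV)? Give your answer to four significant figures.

65.70 meV

k_BT = 0.08617 × 1030 K = 88.7551 meV.
Eᵢ/kT = 0.423638, 2.26466, 4.28144.
Z = Σ e^(−Eᵢ/kT) = e^(−0.423638) + e^(−2.26466) + e^(−4.28144) = 0.654661 + 0.103865 + 0.0138227 = 0.772349.
⟨E⟩ = Σ Eᵢ e^(−Eᵢ/kT) / Z = (37.6·0.654661 + 201·0.103865 + 380·0.0138227) / 0.772349 = 65.70 meV.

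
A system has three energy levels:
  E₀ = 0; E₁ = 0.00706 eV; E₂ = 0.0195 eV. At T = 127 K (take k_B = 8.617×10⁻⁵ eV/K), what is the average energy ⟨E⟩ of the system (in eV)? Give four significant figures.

0.004127 eV

k_BT = 8.617×10⁻⁵ × 127 K = 0.0109436 eV.
Eᵢ/kT = 0, 0.645126, 1.78186.
Z = Σ e^(−Eᵢ/kT) = e^(−0) + e^(−0.645126) + e^(−1.78186) = 1.00000 + 0.524596 + 0.168325 = 1.69292.
⟨E⟩ = Σ Eᵢ e^(−Eᵢ/kT) / Z = (0·1.00000 + 0.00706·0.524596 + 0.0195·0.168325) / 1.69292 = 0.004127 eV.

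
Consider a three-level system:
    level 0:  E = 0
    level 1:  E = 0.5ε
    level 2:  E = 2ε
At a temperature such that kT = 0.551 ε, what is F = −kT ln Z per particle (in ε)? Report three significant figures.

-0.197 ε

Eᵢ/kT = 0, 0.90744, 3.6298.
Z = Σ e^(−Eᵢ/kT) = e^(−0) + e^(−0.90744) + e^(−3.6298) = 1.0000 + 0.40356 + 0.026521 = 1.4301.
F = −kT ln Z = −0.551 × ln(1.4301) = −0.551 × 0.35774 = -0.197 ε.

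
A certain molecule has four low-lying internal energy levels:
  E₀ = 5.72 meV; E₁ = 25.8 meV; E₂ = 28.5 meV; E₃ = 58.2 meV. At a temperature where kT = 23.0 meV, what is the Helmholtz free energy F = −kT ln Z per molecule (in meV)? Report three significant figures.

-8.94 meV

Eᵢ/kT = 0.24870, 1.1217, 1.2391, 2.5304.
Z = Σ e^(−Eᵢ/kT) = e^(−0.24870) + e^(−1.1217) + e^(−1.2391) + e^(−2.5304) = 0.77981 + 0.32573 + 0.28964 + 0.079627 = 1.4748.
F = −kT ln Z = −23.0 × ln(1.4748) = −23.0 × 0.38852 = -8.94 meV.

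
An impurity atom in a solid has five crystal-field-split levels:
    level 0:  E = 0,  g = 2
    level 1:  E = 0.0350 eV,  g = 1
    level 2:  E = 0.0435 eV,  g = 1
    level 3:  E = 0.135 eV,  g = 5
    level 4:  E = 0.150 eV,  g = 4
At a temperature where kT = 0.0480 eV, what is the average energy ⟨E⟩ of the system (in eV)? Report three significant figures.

Eᵢ/kT = 0, 0.72917, 0.90625, 2.8125, 3.1250.
Z = Σ gᵢe^(−Eᵢ/kT) = 2·e^(−0) + 1·e^(−0.72917) + 1·e^(−0.90625) + 5·e^(−2.8125) + 4·e^(−3.1250) = 2.0000 + 0.48231 + 0.40404 + 0.30027 + 0.17575 = 3.3624.
⟨E⟩ = Σ Eᵢ gᵢe^(−Eᵢ/kT) / Z = (0·2.0000 + 0.0350·0.48231 + 0.0435·0.40404 + 0.135·0.30027 + 0.150·0.17575) / 3.3624 = 0.0301 eV.

0.0301 eV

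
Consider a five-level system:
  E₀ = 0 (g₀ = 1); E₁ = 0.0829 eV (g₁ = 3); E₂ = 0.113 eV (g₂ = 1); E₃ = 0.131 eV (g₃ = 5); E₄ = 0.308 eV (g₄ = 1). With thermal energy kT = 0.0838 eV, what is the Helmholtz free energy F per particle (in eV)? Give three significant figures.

Eᵢ/kT = 0, 0.98926, 1.3484, 1.5632, 3.6754.
Z = Σ gᵢe^(−Eᵢ/kT) = 1·e^(−0) + 3·e^(−0.98926) + 1·e^(−1.3484) + 5·e^(−1.5632) + 1·e^(−3.6754) = 1.0000 + 1.1156 + 0.25966 + 1.0473 + 0.025339 = 3.4479.
F = −kT ln Z = −0.0838 × ln(3.4479) = −0.0838 × 1.2378 = -0.104 eV.

-0.104 eV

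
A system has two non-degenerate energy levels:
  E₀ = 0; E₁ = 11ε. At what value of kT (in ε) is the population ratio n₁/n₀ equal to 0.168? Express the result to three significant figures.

6.17 ε

n₁/n₀ = exp[−(E₁−E₀)/kT] = 0.168.
⇒ (E₁−E₀)/kT = ln(1/0.168) = ln(5.9524) = 1.7838.
kT = 11ε / 1.7838 = 6.17 ε.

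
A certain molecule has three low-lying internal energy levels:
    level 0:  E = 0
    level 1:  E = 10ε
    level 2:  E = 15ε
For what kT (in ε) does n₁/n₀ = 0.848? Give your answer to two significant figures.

61 ε

n₁/n₀ = exp[−(E₁−E₀)/kT] = 0.848.
⇒ (E₁−E₀)/kT = ln(1/0.848) = ln(1.179) = 0.1647.
kT = 10ε / 0.1647 = 61 ε.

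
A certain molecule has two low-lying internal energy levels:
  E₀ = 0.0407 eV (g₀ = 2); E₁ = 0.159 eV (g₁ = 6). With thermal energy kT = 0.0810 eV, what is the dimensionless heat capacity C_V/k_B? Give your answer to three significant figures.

0.516

Eᵢ/kT = 0.50247, 1.9630.
Z = Σ gᵢe^(−Eᵢ/kT) = 2·e^(−0.50247) + 6·e^(−1.9630) = 1.2101 + 0.84262 = 2.0527.
⟨E⟩ = 0.089262 eV, ⟨E²⟩ = 0.011354 eV².
C_V/k_B = (⟨E²⟩ − ⟨E⟩²)/(kT)² = (0.011354 − 0.0079677)/0.0065610 = 0.516.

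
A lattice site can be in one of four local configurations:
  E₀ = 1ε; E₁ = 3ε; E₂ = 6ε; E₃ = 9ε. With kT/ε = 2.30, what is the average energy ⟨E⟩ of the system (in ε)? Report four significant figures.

Eᵢ/kT = 0.434783, 1.30435, 2.60870, 3.91304.
Z = Σ e^(−Eᵢ/kT) = e^(−0.434783) + e^(−1.30435) + e^(−2.60870) + e^(−3.91304) = 0.647405 + 0.271349 + 0.0736302 + 0.0199797 = 1.01236.
⟨E⟩ = Σ Eᵢ e^(−Eᵢ/kT) / Z = (1·0.647405 + 3·0.271349 + 6·0.0736302 + 9·0.0199797) / 1.01236 = 2.058 ε.

2.058 ε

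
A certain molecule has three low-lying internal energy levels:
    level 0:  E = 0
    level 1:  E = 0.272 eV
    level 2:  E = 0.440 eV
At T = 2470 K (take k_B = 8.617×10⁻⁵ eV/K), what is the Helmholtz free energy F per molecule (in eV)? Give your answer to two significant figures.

k_BT = 8.617×10⁻⁵ × 2470 K = 0.2128 eV.
Eᵢ/kT = 0, 1.278, 2.068.
Z = Σ e^(−Eᵢ/kT) = e^(−0) + e^(−1.278) + e^(−2.068) = 1.000 + 0.2786 + 0.1264 = 1.405.
F = −kT ln Z = −0.2128 × ln(1.405) = −0.2128 × 0.3400 = -0.072 eV.

-0.072 eV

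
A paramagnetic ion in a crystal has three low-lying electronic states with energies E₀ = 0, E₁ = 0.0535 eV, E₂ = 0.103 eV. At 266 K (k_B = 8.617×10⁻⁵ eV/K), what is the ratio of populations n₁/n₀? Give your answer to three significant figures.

k_BT = 8.617×10⁻⁵ × 266 K = 0.022921 eV.
n₁/n₀ = exp[−(E₁−E₀)/kT] = exp(−(0.0535 eV)/(0.022921 eV)) = exp(-2.3341) = 0.0969.

0.0969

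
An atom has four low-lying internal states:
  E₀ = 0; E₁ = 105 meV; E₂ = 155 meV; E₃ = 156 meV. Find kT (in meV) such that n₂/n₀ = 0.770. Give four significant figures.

n₂/n₀ = exp[−(E₂−E₀)/kT] = 0.770.
⇒ (E₂−E₀)/kT = ln(1/0.770) = ln(1.29870) = 0.261364.
kT = 155 meV / 0.261364 = 593.0 meV.

593.0 meV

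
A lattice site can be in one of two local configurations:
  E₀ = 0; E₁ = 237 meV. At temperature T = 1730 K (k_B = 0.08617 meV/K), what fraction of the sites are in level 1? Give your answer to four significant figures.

0.1694

k_BT = 0.08617 × 1730 K = 149.074 meV.
Eᵢ/kT = 0, 1.58981.
Z = Σ e^(−Eᵢ/kT) = e^(−0) + e^(−1.58981) = 1.00000 + 0.203964 = 1.20396.
P₁ = e^(−E₁/kT) / Z = 0.203964/1.20396 = 0.1694.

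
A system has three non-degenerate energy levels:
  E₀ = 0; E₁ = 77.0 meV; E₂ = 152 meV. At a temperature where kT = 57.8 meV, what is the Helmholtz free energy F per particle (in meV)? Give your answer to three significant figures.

-16.7 meV

Eᵢ/kT = 0, 1.3322, 2.6298.
Z = Σ e^(−Eᵢ/kT) = e^(−0) + e^(−1.3322) + e^(−2.6298) = 1.0000 + 0.26390 + 0.072093 = 1.3360.
F = −kT ln Z = −57.8 × ln(1.3360) = −57.8 × 0.28968 = -16.7 meV.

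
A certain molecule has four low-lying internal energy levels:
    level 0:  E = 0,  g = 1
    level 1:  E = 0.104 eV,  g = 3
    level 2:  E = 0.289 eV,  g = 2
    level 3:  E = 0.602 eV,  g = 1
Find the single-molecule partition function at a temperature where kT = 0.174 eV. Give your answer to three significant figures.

Z = 3.06

Eᵢ/kT = 0, 0.59770, 1.6609, 3.4598.
Z = Σ gᵢe^(−Eᵢ/kT) = 1·e^(−0) + 3·e^(−0.59770) + 2·e^(−1.6609) + 1·e^(−3.4598) = 1.0000 + 1.6502 + 0.37994 + 0.031436 = 3.0616.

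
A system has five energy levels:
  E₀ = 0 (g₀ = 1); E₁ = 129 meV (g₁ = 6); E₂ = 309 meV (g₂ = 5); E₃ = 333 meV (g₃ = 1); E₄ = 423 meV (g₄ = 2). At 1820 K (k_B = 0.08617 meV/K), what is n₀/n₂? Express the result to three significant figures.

k_BT = 0.08617 × 1820 K = 156.83 meV.
n₀/n₂ = (g₀/g₂) exp[−(E₀−E₂)/kT] = (1/5) × exp(−(-309 meV)/(156.83 meV)) = (1/5) × exp(1.9703) = 1.43.

1.43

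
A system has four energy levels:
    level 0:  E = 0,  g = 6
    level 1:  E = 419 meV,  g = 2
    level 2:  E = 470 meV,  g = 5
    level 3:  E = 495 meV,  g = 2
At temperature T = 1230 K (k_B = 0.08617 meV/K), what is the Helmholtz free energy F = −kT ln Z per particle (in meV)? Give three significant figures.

-192 meV

k_BT = 0.08617 × 1230 K = 105.99 meV.
Eᵢ/kT = 0, 3.9532, 4.4344, 4.6703.
Z = Σ gᵢe^(−Eᵢ/kT) = 6·e^(−0) + 2·e^(−3.9532) + 5·e^(−4.4344) + 2·e^(−4.6703) = 6.0000 + 0.038386 + 0.059311 + 0.018739 = 6.1164.
F = −kT ln Z = −105.99 × ln(6.1164) = −105.99 × 1.8110 = -192 meV.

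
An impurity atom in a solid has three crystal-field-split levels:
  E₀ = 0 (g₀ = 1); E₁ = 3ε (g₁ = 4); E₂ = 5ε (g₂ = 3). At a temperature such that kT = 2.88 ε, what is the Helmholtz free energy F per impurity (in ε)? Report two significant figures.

-3.1 ε

Eᵢ/kT = 0, 1.042, 1.736.
Z = Σ gᵢe^(−Eᵢ/kT) = 1·e^(−0) + 4·e^(−1.042) + 3·e^(−1.736) = 1.000 + 1.411 + 0.5287 = 2.940.
F = −kT ln Z = −2.88 × ln(2.940) = −2.88 × 1.078 = -3.1 ε.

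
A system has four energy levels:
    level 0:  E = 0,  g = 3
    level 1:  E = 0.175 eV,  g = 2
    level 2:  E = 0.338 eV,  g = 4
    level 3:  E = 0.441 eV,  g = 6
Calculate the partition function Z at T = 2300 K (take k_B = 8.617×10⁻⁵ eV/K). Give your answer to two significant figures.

k_BT = 8.617×10⁻⁵ × 2300 K = 0.1982 eV.
Eᵢ/kT = 0, 0.8829, 1.705, 2.225.
Z = Σ gᵢe^(−Eᵢ/kT) = 3·e^(−0) + 2·e^(−0.8829) + 4·e^(−1.705) + 6·e^(−2.225) = 3.000 + 0.8272 + 0.7271 + 0.6484 = 5.203.

Z = 5.2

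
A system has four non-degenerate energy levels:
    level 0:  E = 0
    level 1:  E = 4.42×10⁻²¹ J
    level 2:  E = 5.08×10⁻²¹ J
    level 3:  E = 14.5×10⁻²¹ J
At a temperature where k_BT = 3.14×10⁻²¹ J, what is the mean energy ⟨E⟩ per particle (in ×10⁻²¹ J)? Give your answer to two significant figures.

Eᵢ/kT = 0, 1.408, 1.618, 4.618.
Z = Σ e^(−Eᵢ/kT) = e^(−0) + e^(−1.408) + e^(−1.618) + e^(−4.618) = 1.000 + 0.2446 + 0.1983 + 0.009873 = 1.453.
⟨E⟩ = Σ Eᵢ e^(−Eᵢ/kT) / Z = (0·1.000 + 4.42·0.2446 + 5.08·0.1983 + 14.5·0.009873) / 1.453 = 1.5 ×10⁻²¹ J.

1.5 ×10⁻²¹ J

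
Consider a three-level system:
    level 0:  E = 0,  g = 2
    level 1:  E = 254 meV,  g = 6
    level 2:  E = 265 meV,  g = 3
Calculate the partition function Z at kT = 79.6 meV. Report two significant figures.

Eᵢ/kT = 0, 3.191, 3.329.
Z = Σ gᵢe^(−Eᵢ/kT) = 2·e^(−0) + 6·e^(−3.191) + 3·e^(−3.329) = 2.000 + 0.2468 + 0.1075 = 2.354.

Z = 2.4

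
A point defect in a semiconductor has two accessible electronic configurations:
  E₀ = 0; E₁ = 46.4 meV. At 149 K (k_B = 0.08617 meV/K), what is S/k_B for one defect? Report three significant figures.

k_BT = 0.08617 × 149 K = 12.839 meV.
Eᵢ/kT = 0, 3.6140.
Z = Σ e^(−Eᵢ/kT) = e^(−0) + e^(−3.6140) = 1.0000 + 0.026944 = 1.0269.
⟨E⟩ = Σ EᵢPᵢ = 1.2175 meV.
S/k_B = ln Z + ⟨E⟩/kT = ln(1.0269) + 1.2175/12.839 = 0.026545 + 0.094828 = 0.121.

0.121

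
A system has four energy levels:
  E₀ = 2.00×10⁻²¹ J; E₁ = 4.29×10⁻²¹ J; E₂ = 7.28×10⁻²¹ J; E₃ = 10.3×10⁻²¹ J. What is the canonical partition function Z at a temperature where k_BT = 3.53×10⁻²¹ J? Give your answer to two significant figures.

Z = 1.0

Eᵢ/kT = 0.5666, 1.215, 2.062, 2.918.
Z = Σ e^(−Eᵢ/kT) = e^(−0.5666) + e^(−1.215) + e^(−2.062) + e^(−2.918) = 0.5675 + 0.2967 + 0.1272 + 0.05404 = 1.045.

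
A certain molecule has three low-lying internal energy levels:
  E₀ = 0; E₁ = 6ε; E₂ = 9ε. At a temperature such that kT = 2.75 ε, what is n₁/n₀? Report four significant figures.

n₁/n₀ = exp[−(E₁−E₀)/kT] = exp(−(6ε)/(2.75ε)) = exp(-2.18182) = 0.1128.

0.1128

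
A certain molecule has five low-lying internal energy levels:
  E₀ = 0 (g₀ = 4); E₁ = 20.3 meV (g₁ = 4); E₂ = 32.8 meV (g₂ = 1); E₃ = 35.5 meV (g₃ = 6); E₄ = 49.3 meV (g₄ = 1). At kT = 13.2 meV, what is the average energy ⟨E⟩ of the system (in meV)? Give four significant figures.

6.666 meV

Eᵢ/kT = 0, 1.53788, 2.48485, 2.68939, 3.73485.
Z = Σ gᵢe^(−Eᵢ/kT) = 4·e^(−0) + 4·e^(−1.53788) + 1·e^(−2.48485) + 6·e^(−2.68939) + 1·e^(−3.73485) = 4.00000 + 0.859344 + 0.0833381 + 0.407534 + 0.0238768 = 5.37409.
⟨E⟩ = Σ Eᵢ gᵢe^(−Eᵢ/kT) / Z = (0·4.00000 + 20.3·0.859344 + 32.8·0.0833381 + 35.5·0.407534 + 49.3·0.0238768) / 5.37409 = 6.666 meV.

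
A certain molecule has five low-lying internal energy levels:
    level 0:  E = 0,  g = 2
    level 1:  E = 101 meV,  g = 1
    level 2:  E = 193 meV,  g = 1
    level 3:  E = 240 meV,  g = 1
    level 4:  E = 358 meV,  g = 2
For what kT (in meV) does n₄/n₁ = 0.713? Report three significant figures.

n₄/n₁ = (g₄/g₁) exp[−(E₄−E₁)/kT] = 0.713.
⇒ (E₄−E₁)/kT = ln((2/1)/0.713) = ln(2.8050) = 1.0314.
kT = 257 meV / 1.0314 = 249 meV.

249 meV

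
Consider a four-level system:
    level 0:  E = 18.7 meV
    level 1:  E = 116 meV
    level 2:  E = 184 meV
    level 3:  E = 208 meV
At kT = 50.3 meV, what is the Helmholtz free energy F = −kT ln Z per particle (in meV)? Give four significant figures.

9.316 meV

Eᵢ/kT = 0.371769, 2.30616, 3.65805, 4.13519.
Z = Σ e^(−Eᵢ/kT) = e^(−0.371769) + e^(−2.30616) + e^(−3.65805) + e^(−4.13519) = 0.689514 + 0.0996431 + 0.0257827 + 0.0159996 = 0.830939.
F = −kT ln Z = −50.3 × ln(0.830939) = −50.3 × -0.185199 = 9.316 meV.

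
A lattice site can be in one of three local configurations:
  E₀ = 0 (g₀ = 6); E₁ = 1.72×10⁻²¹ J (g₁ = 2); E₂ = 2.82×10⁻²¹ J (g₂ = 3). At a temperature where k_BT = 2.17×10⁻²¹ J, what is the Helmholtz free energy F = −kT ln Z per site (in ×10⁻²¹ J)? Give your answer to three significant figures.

Eᵢ/kT = 0, 0.79263, 1.2995.
Z = Σ gᵢe^(−Eᵢ/kT) = 6·e^(−0) + 2·e^(−0.79263) + 3·e^(−1.2995) = 6.0000 + 0.90531 + 0.81800 = 7.7233.
F = −kT ln Z = −2.17 × ln(7.7233) = −2.17 × 2.0442 = -4.44 ×10⁻²¹ J.

-4.44 ×10⁻²¹ J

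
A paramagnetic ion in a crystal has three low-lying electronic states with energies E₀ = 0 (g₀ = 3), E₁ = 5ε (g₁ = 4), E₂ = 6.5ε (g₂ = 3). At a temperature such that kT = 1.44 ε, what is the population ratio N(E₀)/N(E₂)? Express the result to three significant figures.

n₀/n₂ = (g₀/g₂) exp[−(E₀−E₂)/kT] = (3/3) × exp(−(-6.5ε)/(1.44ε)) = (3/3) × exp(4.5139) = 91.3.

91.3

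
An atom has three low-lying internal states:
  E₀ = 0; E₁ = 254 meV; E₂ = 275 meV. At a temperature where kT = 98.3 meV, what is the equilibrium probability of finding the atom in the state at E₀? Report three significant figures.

0.880

Eᵢ/kT = 0, 2.5839, 2.7976.
Z = Σ e^(−Eᵢ/kT) = e^(−0) + e^(−2.5839) + e^(−2.7976) = 1.0000 + 0.075479 + 0.060956 = 1.1364.
P₀ = e^(−E₀/kT) / Z = 1.0000/1.1364 = 0.880.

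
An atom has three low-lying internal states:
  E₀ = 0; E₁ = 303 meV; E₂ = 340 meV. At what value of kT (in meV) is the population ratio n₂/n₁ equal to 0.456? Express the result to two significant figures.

47 meV

n₂/n₁ = exp[−(E₂−E₁)/kT] = 0.456.
⇒ (E₂−E₁)/kT = ln(1/0.456) = ln(2.193) = 0.7853.
kT = 37 meV / 0.7853 = 47 meV.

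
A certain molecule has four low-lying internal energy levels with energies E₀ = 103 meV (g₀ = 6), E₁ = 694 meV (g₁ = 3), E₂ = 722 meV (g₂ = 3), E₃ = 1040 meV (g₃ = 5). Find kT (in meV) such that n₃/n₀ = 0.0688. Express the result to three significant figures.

n₃/n₀ = (g₃/g₀) exp[−(E₃−E₀)/kT] = 0.0688.
⇒ (E₃−E₀)/kT = ln((5/6)/0.0688) = ln(12.112) = 2.4942.
kT = 937 meV / 2.4942 = 376 meV.

376 meV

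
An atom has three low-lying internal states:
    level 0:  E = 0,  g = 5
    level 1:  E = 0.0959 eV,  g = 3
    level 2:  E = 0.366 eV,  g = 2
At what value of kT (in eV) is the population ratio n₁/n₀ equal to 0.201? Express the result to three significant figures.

n₁/n₀ = (g₁/g₀) exp[−(E₁−E₀)/kT] = 0.201.
⇒ (E₁−E₀)/kT = ln((3/5)/0.201) = ln(2.9851) = 1.0936.
kT = 0.0959 eV / 1.0936 = 0.0877 eV.

0.0877 eV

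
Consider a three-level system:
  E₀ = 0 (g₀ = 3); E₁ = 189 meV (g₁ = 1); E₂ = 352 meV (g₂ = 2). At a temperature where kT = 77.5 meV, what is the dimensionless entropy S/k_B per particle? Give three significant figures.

Eᵢ/kT = 0, 2.4387, 4.5419.
Z = Σ gᵢe^(−Eᵢ/kT) = 3·e^(−0) + 1·e^(−2.4387) + 2·e^(−4.5419) = 3.0000 + 0.087274 + 0.021306 = 3.1086.
⟨E⟩ = Σ EᵢPᵢ = 7.7187 meV.
S/k_B = ln Z + ⟨E⟩/kT = ln(3.1086) + 7.7187/77.5 = 1.1342 + 0.099596 = 1.23.

1.23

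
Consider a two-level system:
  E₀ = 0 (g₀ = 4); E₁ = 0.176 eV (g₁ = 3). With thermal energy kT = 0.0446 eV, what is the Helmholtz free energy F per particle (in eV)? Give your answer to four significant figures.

Eᵢ/kT = 0, 3.94619.
Z = Σ gᵢe^(−Eᵢ/kT) = 4·e^(−0) + 3·e^(−3.94619) = 4.00000 + 0.0579846 = 4.05798.
F = −kT ln Z = −0.0446 × ln(4.05798) = −0.0446 × 1.40069 = -0.06247 eV.

-0.06247 eV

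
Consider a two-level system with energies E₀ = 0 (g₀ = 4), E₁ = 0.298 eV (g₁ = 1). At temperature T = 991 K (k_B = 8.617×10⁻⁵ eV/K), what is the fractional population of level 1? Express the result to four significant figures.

0.007570

k_BT = 8.617×10⁻⁵ × 991 K = 0.0853945 eV.
Eᵢ/kT = 0, 3.48969.
Z = Σ gᵢe^(−Eᵢ/kT) = 4·e^(−0) + 1·e^(−3.48969) = 4.00000 + 0.0305103 = 4.03051.
P₁ = g₁ e^(−E₁/kT) / Z = 0.0305103/4.03051 = 0.007570.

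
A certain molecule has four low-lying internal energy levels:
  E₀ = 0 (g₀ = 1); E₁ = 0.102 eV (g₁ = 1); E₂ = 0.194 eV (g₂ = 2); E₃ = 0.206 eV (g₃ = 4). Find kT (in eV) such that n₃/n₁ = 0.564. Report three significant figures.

0.0531 eV

n₃/n₁ = (g₃/g₁) exp[−(E₃−E₁)/kT] = 0.564.
⇒ (E₃−E₁)/kT = ln((4/1)/0.564) = ln(7.0922) = 1.9590.
kT = 0.104 eV / 1.9590 = 0.0531 eV.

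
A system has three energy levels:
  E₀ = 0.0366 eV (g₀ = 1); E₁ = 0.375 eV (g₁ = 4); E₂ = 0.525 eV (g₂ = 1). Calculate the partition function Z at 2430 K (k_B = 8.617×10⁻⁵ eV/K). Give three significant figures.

k_BT = 8.617×10⁻⁵ × 2430 K = 0.20939 eV.
Eᵢ/kT = 0.17479, 1.7909, 2.5073.
Z = Σ gᵢe^(−Eᵢ/kT) = 1·e^(−0.17479) + 4·e^(−1.7909) + 1·e^(−2.5073) = 0.83963 + 0.66724 + 0.081488 = 1.5884.

Z = 1.59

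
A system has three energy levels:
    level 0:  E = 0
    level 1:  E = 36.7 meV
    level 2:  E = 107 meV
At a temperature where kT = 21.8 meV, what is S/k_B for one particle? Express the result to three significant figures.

Eᵢ/kT = 0, 1.6835, 4.9083.
Z = Σ e^(−Eᵢ/kT) = e^(−0) + e^(−1.6835) + e^(−4.9083) = 1.0000 + 0.18572 + 0.0073850 = 1.1931.
⟨E⟩ = Σ EᵢPᵢ = 6.3751 meV.
S/k_B = ln Z + ⟨E⟩/kT = ln(1.1931) + 6.3751/21.8 = 0.17655 + 0.29244 = 0.469.

0.469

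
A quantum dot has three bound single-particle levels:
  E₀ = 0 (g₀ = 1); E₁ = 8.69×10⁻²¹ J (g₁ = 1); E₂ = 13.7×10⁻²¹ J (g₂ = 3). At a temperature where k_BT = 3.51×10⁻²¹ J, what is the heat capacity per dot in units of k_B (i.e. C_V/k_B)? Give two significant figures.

Eᵢ/kT = 0, 2.476, 3.903.
Z = Σ gᵢe^(−Eᵢ/kT) = 1·e^(−0) + 1·e^(−2.476) + 3·e^(−3.903) = 1.000 + 0.08408 + 0.06054 = 1.145.
⟨E⟩ = 1.362, ⟨E²⟩ = 15.47.
C_V/k_B = (⟨E²⟩ − ⟨E⟩²)/(kT)² = (15.47 − 1.855)/12.32 = 1.1.

1.1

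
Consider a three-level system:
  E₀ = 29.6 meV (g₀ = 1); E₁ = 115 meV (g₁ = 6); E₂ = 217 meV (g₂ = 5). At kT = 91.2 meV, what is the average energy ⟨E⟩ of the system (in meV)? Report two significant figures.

110 meV

Eᵢ/kT = 0.3246, 1.261, 2.379.
Z = Σ gᵢe^(−Eᵢ/kT) = 1·e^(−0.3246) + 6·e^(−1.261) + 5·e^(−2.379) = 0.7228 + 1.700 + 0.4632 = 2.886.
⟨E⟩ = Σ Eᵢ gᵢe^(−Eᵢ/kT) / Z = (29.6·0.7228 + 115·1.700 + 217·0.4632) / 2.886 = 110 meV.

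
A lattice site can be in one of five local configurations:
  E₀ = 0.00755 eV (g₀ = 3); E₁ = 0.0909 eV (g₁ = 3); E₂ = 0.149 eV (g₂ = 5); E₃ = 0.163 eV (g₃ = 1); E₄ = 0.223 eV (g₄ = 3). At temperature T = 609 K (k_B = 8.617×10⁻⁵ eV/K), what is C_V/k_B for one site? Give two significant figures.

k_BT = 8.617×10⁻⁵ × 609 K = 0.05248 eV.
Eᵢ/kT = 0.1439, 1.732, 2.839, 3.106, 4.249.
Z = Σ gᵢe^(−Eᵢ/kT) = 3·e^(−0.1439) + 3·e^(−1.732) + 5·e^(−2.839) + 1·e^(−3.106) + 3·e^(−4.249) = 2.598 + 0.5308 + 0.2924 + 0.04478 + 0.04284 = 3.509.
⟨E⟩ = 0.03656 eV, ⟨E²⟩ = 0.004088 eV².
C_V/k_B = (⟨E²⟩ − ⟨E⟩²)/(kT)² = (0.004088 − 0.001337)/0.002754 = 1.0.

1.0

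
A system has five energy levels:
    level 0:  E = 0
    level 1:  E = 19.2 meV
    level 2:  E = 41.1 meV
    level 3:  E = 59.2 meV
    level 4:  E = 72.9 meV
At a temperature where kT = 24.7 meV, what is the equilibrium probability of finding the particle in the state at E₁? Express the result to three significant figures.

Eᵢ/kT = 0, 0.77733, 1.6640, 2.3968, 2.9514.
Z = Σ e^(−Eᵢ/kT) = e^(−0) + e^(−0.77733) + e^(−1.6640) + e^(−2.3968) + e^(−2.9514) = 1.0000 + 0.45963 + 0.18938 + 0.091009 + 0.052266 = 1.7923.
P₁ = e^(−E₁/kT) / Z = 0.45963/1.7923 = 0.256.

0.256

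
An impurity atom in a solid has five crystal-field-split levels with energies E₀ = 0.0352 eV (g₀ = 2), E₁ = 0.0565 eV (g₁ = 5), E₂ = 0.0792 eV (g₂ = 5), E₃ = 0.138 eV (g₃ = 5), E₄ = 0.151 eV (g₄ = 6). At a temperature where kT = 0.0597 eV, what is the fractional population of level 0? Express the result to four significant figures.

0.2073

Eᵢ/kT = 0.589615, 0.946399, 1.32663, 2.31156, 2.52931.
Z = Σ gᵢe^(−Eᵢ/kT) = 2·e^(−0.589615) + 5·e^(−0.946399) + 5·e^(−1.32663) + 5·e^(−2.31156) + 6·e^(−2.52931) = 1.10908 + 1.94068 + 1.32685 + 0.495533 + 0.478284 = 5.35043.
P₀ = g₀ e^(−E₀/kT) / Z = 1.10908/5.35043 = 0.2073.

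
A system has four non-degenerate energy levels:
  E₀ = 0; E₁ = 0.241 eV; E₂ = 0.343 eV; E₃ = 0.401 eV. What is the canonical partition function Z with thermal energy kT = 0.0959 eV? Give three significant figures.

Eᵢ/kT = 0, 2.5130, 3.5766, 4.1814.
Z = Σ e^(−Eᵢ/kT) = e^(−0) + e^(−2.5130) + e^(−3.5766) + e^(−4.1814) = 1.0000 + 0.081025 + 0.027971 + 0.015277 = 1.1243.

Z = 1.12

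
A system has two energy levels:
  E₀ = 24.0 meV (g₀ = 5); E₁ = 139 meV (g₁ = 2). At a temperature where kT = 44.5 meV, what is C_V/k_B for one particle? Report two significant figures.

Eᵢ/kT = 0.5393, 3.124.
Z = Σ gᵢe^(−Eᵢ/kT) = 5·e^(−0.5393) + 2·e^(−3.124) = 2.916 + 0.08796 = 3.004.
⟨E⟩ = 27.37 meV, ⟨E²⟩ = 1125 meV².
C_V/k_B = (⟨E²⟩ − ⟨E⟩²)/(kT)² = (1125 − 749.1)/1980 = 0.19.

0.19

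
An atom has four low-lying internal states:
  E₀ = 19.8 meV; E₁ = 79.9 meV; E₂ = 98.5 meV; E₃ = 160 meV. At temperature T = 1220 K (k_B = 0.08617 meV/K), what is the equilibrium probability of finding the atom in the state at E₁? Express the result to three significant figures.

k_BT = 0.08617 × 1220 K = 105.13 meV.
Eᵢ/kT = 0.18834, 0.76001, 0.93694, 1.5219.
Z = Σ e^(−Eᵢ/kT) = e^(−0.18834) + e^(−0.76001) + e^(−0.93694) + e^(−1.5219) = 0.82833 + 0.46766 + 0.39182 + 0.21830 = 1.9061.
P₁ = e^(−E₁/kT) / Z = 0.46766/1.9061 = 0.245.

0.245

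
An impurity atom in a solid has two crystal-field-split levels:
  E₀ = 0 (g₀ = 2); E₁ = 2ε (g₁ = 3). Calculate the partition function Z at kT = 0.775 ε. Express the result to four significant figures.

Z = 2.227

Eᵢ/kT = 0, 2.58065.
Z = Σ gᵢe^(−Eᵢ/kT) = 2·e^(−0) + 3·e^(−2.58065) = 2.00000 + 0.227174 = 2.22717.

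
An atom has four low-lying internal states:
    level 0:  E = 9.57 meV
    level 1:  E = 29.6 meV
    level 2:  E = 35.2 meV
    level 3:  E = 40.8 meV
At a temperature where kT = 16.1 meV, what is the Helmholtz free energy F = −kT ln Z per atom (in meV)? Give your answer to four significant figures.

Eᵢ/kT = 0.594410, 1.83851, 2.18634, 2.53416.
Z = Σ e^(−Eᵢ/kT) = e^(−0.594410) + e^(−1.83851) + e^(−2.18634) + e^(−2.53416) = 0.551888 + 0.159054 + 0.112327 + 0.0793283 = 0.902597.
F = −kT ln Z = −16.1 × ln(0.902597) = −16.1 × -0.102479 = 1.650 meV.

1.650 meV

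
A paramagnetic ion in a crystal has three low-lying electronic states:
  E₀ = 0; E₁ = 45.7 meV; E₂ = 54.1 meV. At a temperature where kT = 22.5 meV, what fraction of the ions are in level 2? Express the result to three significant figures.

Eᵢ/kT = 0, 2.0311, 2.4044.
Z = Σ e^(−Eᵢ/kT) = e^(−0) + e^(−2.0311) + e^(−2.4044) = 1.0000 + 0.13119 + 0.090320 = 1.2215.
P₂ = e^(−E₂/kT) / Z = 0.090320/1.2215 = 0.0739.

0.0739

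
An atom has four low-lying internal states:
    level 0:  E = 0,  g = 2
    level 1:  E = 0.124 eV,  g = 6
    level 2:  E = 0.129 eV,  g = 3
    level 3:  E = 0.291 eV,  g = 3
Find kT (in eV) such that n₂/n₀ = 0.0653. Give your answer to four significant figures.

0.04116 eV

n₂/n₀ = (g₂/g₀) exp[−(E₂−E₀)/kT] = 0.0653.
⇒ (E₂−E₀)/kT = ln((3/2)/0.0653) = ln(22.9709) = 3.13423.
kT = 0.129 eV / 3.13423 = 0.04116 eV.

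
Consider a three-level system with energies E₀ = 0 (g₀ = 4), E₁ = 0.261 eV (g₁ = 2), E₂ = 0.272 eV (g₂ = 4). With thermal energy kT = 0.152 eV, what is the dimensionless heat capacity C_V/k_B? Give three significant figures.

Eᵢ/kT = 0, 1.7171, 1.7895.
Z = Σ gᵢe^(−Eᵢ/kT) = 4·e^(−0) + 2·e^(−1.7171) + 4·e^(−1.7895) = 4.0000 + 0.35917 + 0.66817 = 5.0273.
⟨E⟩ = 0.054798 eV, ⟨E²⟩ = 0.014700 eV².
C_V/k_B = (⟨E²⟩ − ⟨E⟩²)/(kT)² = (0.014700 − 0.0030028)/0.023104 = 0.506.

0.506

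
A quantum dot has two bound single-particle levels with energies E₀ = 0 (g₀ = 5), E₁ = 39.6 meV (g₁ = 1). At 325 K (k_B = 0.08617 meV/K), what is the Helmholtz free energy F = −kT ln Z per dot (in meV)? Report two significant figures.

-46 meV

k_BT = 0.08617 × 325 K = 28.01 meV.
Eᵢ/kT = 0, 1.414.
Z = Σ gᵢe^(−Eᵢ/kT) = 5·e^(−0) + 1·e^(−1.414) = 5.000 + 0.2432 = 5.243.
F = −kT ln Z = −28.01 × ln(5.243) = −28.01 × 1.657 = -46 meV.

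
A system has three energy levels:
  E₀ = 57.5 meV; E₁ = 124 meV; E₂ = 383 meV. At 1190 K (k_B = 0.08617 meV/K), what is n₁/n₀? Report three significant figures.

0.523

k_BT = 0.08617 × 1190 K = 102.54 meV.
n₁/n₀ = exp[−(E₁−E₀)/kT] = exp(−(66.5 meV)/(102.54 meV)) = exp(-0.64853) = 0.523.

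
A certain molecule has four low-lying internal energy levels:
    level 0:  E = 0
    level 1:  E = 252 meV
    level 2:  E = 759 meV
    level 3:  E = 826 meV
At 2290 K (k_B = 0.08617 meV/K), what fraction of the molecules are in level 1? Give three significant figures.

0.212

k_BT = 0.08617 × 2290 K = 197.33 meV.
Eᵢ/kT = 0, 1.2770, 3.8463, 4.1859.
Z = Σ e^(−Eᵢ/kT) = e^(−0) + e^(−1.2770) + e^(−3.8463) + e^(−4.1859) = 1.0000 + 0.27887 + 0.021359 + 0.015209 = 1.3154.
P₁ = e^(−E₁/kT) / Z = 0.27887/1.3154 = 0.212.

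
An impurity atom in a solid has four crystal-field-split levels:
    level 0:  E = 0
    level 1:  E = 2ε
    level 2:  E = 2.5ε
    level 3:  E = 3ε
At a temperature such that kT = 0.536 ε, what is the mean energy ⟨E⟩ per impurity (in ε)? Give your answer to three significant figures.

Eᵢ/kT = 0, 3.7313, 4.6642, 5.5970.
Z = Σ e^(−Eᵢ/kT) = e^(−0) + e^(−3.7313) + e^(−4.6642) + e^(−5.5970) = 1.0000 + 0.023962 + 0.0094268 + 0.0037090 = 1.0371.
⟨E⟩ = Σ Eᵢ e^(−Eᵢ/kT) / Z = (0·1.0000 + 2·0.023962 + 2.5·0.0094268 + 3·0.0037090) / 1.0371 = 0.0797 ε.

0.0797 ε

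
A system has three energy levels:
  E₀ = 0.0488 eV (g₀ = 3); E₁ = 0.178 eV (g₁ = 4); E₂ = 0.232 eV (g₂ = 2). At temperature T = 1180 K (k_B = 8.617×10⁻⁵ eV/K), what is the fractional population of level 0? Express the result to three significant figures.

k_BT = 8.617×10⁻⁵ × 1180 K = 0.10168 eV.
Eᵢ/kT = 0.47994, 1.7506, 2.2817.
Z = Σ gᵢe^(−Eᵢ/kT) = 3·e^(−0.47994) + 4·e^(−1.7506) + 2·e^(−2.2817) = 1.8565 + 0.69468 + 0.20422 = 2.7554.
P₀ = g₀ e^(−E₀/kT) / Z = 1.8565/2.7554 = 0.674.

0.674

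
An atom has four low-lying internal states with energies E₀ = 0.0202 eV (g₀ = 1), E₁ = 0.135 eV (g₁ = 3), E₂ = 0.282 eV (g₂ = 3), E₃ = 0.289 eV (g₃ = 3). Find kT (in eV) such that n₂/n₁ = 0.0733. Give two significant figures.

n₂/n₁ = (g₂/g₁) exp[−(E₂−E₁)/kT] = 0.0733.
⇒ (E₂−E₁)/kT = ln((3/3)/0.0733) = ln(13.64) = 2.613.
kT = 0.147 eV / 2.613 = 0.056 eV.

0.056 eV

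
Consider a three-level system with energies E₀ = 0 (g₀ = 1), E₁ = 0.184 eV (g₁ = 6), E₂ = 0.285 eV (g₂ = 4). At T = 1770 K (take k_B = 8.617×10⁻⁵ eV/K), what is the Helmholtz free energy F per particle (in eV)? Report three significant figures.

-0.187 eV

k_BT = 8.617×10⁻⁵ × 1770 K = 0.15252 eV.
Eᵢ/kT = 0, 1.2064, 1.8686.
Z = Σ gᵢe^(−Eᵢ/kT) = 1·e^(−0) + 6·e^(−1.2064) + 4·e^(−1.8686) = 1.0000 + 1.7956 + 0.61736 = 3.4130.
F = −kT ln Z = −0.15252 × ln(3.4130) = −0.15252 × 1.2276 = -0.187 eV.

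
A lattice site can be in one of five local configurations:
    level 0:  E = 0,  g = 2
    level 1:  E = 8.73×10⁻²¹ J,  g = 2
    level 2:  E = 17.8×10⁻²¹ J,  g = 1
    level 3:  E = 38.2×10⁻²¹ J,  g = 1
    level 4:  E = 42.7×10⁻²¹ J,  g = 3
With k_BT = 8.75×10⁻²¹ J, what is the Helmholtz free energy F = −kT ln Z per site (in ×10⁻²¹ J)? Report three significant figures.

Eᵢ/kT = 0, 0.99771, 2.0343, 4.3657, 4.8800.
Z = Σ gᵢe^(−Eᵢ/kT) = 2·e^(−0) + 2·e^(−0.99771) + 1·e^(−2.0343) + 1·e^(−4.3657) + 3·e^(−4.8800) = 2.0000 + 0.73745 + 0.13077 + 0.012706 + 0.022791 = 2.9037.
F = −kT ln Z = −8.75 × ln(2.9037) = −8.75 × 1.0660 = -9.33 ×10⁻²¹ J.

-9.33 ×10⁻²¹ J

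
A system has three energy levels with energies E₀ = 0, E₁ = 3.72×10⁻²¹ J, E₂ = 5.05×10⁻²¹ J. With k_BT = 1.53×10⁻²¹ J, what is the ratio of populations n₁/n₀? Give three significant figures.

0.0879

n₁/n₀ = exp[−(E₁−E₀)/kT] = exp(−(3.72 ×10⁻²¹ J)/(1.53 ×10⁻²¹ J)) = exp(-2.4314) = 0.0879.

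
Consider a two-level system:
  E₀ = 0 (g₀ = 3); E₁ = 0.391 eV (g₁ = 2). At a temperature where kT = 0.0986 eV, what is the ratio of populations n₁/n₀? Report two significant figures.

0.013

n₁/n₀ = (g₁/g₀) exp[−(E₁−E₀)/kT] = (2/3) × exp(−(0.391 eV)/(0.0986 eV)) = (2/3) × exp(-3.966) = 0.013.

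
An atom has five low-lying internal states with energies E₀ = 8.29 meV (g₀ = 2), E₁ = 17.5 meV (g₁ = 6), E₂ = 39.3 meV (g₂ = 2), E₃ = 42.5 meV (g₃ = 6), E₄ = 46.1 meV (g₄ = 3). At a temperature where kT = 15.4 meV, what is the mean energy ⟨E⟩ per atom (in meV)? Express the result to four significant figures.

Eᵢ/kT = 0.538312, 1.13636, 2.55195, 2.75974, 2.99351.
Z = Σ gᵢe^(−Eᵢ/kT) = 2·e^(−0.538312) + 6·e^(−1.13636) + 2·e^(−2.55195) + 6·e^(−2.75974) + 3·e^(−2.99351) = 1.16747 + 1.92591 + 0.155859 + 0.379849 + 0.150334 = 3.77942.
⟨E⟩ = Σ Eᵢ gᵢe^(−Eᵢ/kT) / Z = (8.29·1.16747 + 17.5·1.92591 + 39.3·0.155859 + 42.5·0.379849 + 46.1·0.150334) / 3.77942 = 19.20 meV.

19.20 meV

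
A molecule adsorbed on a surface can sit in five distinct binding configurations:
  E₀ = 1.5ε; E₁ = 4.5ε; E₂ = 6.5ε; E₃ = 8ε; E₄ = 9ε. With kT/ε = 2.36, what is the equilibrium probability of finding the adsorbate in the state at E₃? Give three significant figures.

0.0423

Eᵢ/kT = 0.63559, 1.9068, 2.7542, 3.3898, 3.8136.
Z = Σ e^(−Eᵢ/kT) = e^(−0.63559) + e^(−1.9068) + e^(−2.7542) + e^(−3.3898) + e^(−3.8136) = 0.52962 + 0.14856 + 0.063660 + 0.033715 + 0.022069 = 0.79762.
P₃ = e^(−E₃/kT) / Z = 0.033715/0.79762 = 0.0423.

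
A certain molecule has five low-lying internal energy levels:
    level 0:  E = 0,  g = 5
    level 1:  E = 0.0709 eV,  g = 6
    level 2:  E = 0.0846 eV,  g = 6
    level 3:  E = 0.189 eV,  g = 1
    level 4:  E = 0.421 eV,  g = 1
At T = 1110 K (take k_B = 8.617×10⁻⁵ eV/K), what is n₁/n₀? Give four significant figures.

k_BT = 8.617×10⁻⁵ × 1110 K = 0.0956487 eV.
n₁/n₀ = (g₁/g₀) exp[−(E₁−E₀)/kT] = (6/5) × exp(−(0.0709 eV)/(0.0956487 eV)) = (6/5) × exp(-0.741254) = 0.5718.

0.5718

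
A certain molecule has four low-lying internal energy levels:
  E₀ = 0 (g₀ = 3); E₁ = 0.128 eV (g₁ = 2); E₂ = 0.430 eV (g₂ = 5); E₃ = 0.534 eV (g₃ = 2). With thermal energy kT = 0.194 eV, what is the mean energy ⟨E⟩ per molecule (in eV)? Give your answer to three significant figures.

Eᵢ/kT = 0, 0.65979, 2.2165, 2.7526.
Z = Σ gᵢe^(−Eᵢ/kT) = 3·e^(−0) + 2·e^(−0.65979) + 5·e^(−2.2165) + 2·e^(−2.7526) = 3.0000 + 1.0339 + 0.54495 + 0.12752 = 4.7064.
⟨E⟩ = Σ Eᵢ gᵢe^(−Eᵢ/kT) / Z = (0·3.0000 + 0.128·1.0339 + 0.430·0.54495 + 0.534·0.12752) / 4.7064 = 0.0924 eV.

0.0924 eV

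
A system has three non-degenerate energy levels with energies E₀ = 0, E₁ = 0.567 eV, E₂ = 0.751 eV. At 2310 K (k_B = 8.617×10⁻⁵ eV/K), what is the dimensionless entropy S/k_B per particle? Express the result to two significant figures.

k_BT = 8.617×10⁻⁵ × 2310 K = 0.1991 eV.
Eᵢ/kT = 0, 2.848, 3.772.
Z = Σ e^(−Eᵢ/kT) = e^(−0) + e^(−2.848) + e^(−3.772) = 1.000 + 0.05796 + 0.02301 = 1.081.
⟨E⟩ = Σ EᵢPᵢ = 0.04639 eV.
S/k_B = ln Z + ⟨E⟩/kT = ln(1.081) + 0.04639/0.1991 = 0.07789 + 0.2330 = 0.31.

0.31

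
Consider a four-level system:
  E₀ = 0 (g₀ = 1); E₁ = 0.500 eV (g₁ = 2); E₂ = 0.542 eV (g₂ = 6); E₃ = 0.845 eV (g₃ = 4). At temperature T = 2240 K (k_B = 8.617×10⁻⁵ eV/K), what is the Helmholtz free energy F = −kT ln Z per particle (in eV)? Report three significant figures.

-0.0861 eV

k_BT = 8.617×10⁻⁵ × 2240 K = 0.19302 eV.
Eᵢ/kT = 0, 2.5904, 2.8080, 4.3778.
Z = Σ gᵢe^(−Eᵢ/kT) = 1·e^(−0) + 2·e^(−2.5904) + 6·e^(−2.8080) + 4·e^(−4.3778) = 1.0000 + 0.14998 + 0.36195 + 0.050212 = 1.5621.
F = −kT ln Z = −0.19302 × ln(1.5621) = −0.19302 × 0.44603 = -0.0861 eV.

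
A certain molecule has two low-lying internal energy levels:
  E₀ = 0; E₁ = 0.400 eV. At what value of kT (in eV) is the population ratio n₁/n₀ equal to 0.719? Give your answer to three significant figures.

1.21 eV

n₁/n₀ = exp[−(E₁−E₀)/kT] = 0.719.
⇒ (E₁−E₀)/kT = ln(1/0.719) = ln(1.3908) = 0.32988.
kT = 0.400 eV / 0.32988 = 1.21 eV.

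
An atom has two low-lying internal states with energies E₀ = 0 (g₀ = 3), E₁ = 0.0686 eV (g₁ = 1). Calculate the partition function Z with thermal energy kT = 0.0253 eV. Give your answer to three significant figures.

Eᵢ/kT = 0, 2.7115.
Z = Σ gᵢe^(−Eᵢ/kT) = 3·e^(−0) + 1·e^(−2.7115) = 3.0000 + 0.066437 = 3.0664.

Z = 3.07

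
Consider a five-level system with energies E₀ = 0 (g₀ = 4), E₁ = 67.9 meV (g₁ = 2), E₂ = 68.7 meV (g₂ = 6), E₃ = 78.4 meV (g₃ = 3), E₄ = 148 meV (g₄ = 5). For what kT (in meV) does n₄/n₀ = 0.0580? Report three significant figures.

n₄/n₀ = (g₄/g₀) exp[−(E₄−E₀)/kT] = 0.0580.
⇒ (E₄−E₀)/kT = ln((5/4)/0.0580) = ln(21.552) = 3.0705.
kT = 148 meV / 3.0705 = 48.2 meV.

48.2 meV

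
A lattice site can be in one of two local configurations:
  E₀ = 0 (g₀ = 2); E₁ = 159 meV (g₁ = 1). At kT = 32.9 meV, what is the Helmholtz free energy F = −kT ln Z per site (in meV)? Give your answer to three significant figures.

Eᵢ/kT = 0, 4.8328.
Z = Σ gᵢe^(−Eᵢ/kT) = 2·e^(−0) + 1·e^(−4.8328) = 2.0000 + 0.0079642 = 2.0080.
F = −kT ln Z = −32.9 × ln(2.0080) = −32.9 × 0.69714 = -22.9 meV.

-22.9 meV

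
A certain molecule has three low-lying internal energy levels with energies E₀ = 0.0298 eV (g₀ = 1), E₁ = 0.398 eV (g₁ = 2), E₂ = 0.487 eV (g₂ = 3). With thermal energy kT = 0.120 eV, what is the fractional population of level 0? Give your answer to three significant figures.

0.862

Eᵢ/kT = 0.24833, 3.3167, 4.0583.
Z = Σ gᵢe^(−Eᵢ/kT) = 1·e^(−0.24833) + 2·e^(−3.3167) + 3·e^(−4.0583) = 0.78010 + 0.072545 + 0.051835 = 0.90448.
P₀ = g₀ e^(−E₀/kT) / Z = 0.78010/0.90448 = 0.862.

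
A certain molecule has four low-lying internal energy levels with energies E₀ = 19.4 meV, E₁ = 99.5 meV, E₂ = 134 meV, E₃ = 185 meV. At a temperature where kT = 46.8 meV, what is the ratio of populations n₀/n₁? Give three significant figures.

5.54

n₀/n₁ = exp[−(E₀−E₁)/kT] = exp(−(-80.1 meV)/(46.8 meV)) = exp(1.7115) = 5.54.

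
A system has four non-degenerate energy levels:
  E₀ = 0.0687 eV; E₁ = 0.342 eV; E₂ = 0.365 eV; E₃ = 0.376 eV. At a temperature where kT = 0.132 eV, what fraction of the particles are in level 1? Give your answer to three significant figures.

Eᵢ/kT = 0.52045, 2.5909, 2.7652, 2.8485.
Z = Σ e^(−Eᵢ/kT) = e^(−0.52045) + e^(−2.5909) + e^(−2.7652) + e^(−2.8485) = 0.59425 + 0.074953 + 0.062964 + 0.057931 = 0.79010.
P₁ = e^(−E₁/kT) / Z = 0.074953/0.79010 = 0.0949.

0.0949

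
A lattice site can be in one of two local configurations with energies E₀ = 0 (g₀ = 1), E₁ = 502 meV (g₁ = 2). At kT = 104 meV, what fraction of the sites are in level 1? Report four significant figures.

Eᵢ/kT = 0, 4.82692.
Z = Σ gᵢe^(−Eᵢ/kT) = 1·e^(−0) + 2·e^(−4.82692) = 1.00000 + 0.0160223 = 1.01602.
P₁ = g₁ e^(−E₁/kT) / Z = 0.0160223/1.01602 = 0.01577.

0.01577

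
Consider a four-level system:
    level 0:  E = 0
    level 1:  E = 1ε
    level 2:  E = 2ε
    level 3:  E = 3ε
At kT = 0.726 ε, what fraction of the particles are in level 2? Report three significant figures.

Eᵢ/kT = 0, 1.3774, 2.7548, 4.1322.
Z = Σ e^(−Eᵢ/kT) = e^(−0) + e^(−1.3774) + e^(−2.7548) + e^(−4.1322) = 1.0000 + 0.25223 + 0.063622 + 0.016048 = 1.3319.
P₂ = e^(−E₂/kT) / Z = 0.063622/1.3319 = 0.0478.

0.0478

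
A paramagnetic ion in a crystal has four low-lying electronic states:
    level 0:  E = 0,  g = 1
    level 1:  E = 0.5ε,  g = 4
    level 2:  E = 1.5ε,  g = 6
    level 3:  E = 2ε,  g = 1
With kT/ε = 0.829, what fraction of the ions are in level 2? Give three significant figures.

Eᵢ/kT = 0, 0.60314, 1.8094, 2.4125.
Z = Σ gᵢe^(−Eᵢ/kT) = 1·e^(−0) + 4·e^(−0.60314) + 6·e^(−1.8094) + 1·e^(−2.4125) = 1.0000 + 2.1884 + 0.98251 + 0.089591 = 4.2605.
P₂ = g₂ e^(−E₂/kT) / Z = 0.98251/4.2605 = 0.231.

0.231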